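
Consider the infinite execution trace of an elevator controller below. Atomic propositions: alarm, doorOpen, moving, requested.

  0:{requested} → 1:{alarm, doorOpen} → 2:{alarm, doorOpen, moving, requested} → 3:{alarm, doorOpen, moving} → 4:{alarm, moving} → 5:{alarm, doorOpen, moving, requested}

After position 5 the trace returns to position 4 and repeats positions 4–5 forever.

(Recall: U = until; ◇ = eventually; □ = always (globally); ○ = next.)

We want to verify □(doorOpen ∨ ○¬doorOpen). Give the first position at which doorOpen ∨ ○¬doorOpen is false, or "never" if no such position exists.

At position 0 the labels are {requested} and the next position 1 has {alarm, doorOpen}, so doorOpen ∨ ○¬doorOpen is false there. This is the first violation.

0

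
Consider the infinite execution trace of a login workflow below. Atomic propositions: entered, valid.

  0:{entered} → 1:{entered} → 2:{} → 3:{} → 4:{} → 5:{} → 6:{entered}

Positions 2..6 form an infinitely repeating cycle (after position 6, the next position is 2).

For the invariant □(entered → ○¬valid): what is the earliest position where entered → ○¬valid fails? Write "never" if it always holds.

entered → ○¬valid holds at every position 0..6, and those are all the positions the trace ever visits, so the invariant □(entered → ○¬valid) is never violated.

never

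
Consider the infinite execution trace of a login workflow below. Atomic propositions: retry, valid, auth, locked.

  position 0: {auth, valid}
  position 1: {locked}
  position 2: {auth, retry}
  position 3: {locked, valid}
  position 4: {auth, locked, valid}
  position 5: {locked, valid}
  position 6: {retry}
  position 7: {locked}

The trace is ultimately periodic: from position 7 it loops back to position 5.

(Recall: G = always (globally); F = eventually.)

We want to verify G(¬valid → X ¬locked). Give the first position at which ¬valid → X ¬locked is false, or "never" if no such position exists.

Check ¬valid → X ¬locked at each position in order: 0 ✓, 1 ✓.
At position 2 the labels are {auth, retry} and the next position 3 has {locked, valid}, so ¬valid → X ¬locked is false there. This is the first violation.

2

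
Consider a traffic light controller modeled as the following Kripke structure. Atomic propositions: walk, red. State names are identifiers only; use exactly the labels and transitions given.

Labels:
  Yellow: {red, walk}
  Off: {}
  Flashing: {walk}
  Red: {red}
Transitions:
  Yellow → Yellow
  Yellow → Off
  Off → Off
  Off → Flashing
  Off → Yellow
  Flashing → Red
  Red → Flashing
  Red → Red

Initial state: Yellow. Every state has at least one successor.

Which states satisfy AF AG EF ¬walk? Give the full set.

{Yellow, Off, Flashing, Red}

States satisfying AG EF ¬walk: {Yellow, Off, Flashing, Red}.
States satisfying AF AG EF ¬walk: {Yellow, Off, Flashing, Red}.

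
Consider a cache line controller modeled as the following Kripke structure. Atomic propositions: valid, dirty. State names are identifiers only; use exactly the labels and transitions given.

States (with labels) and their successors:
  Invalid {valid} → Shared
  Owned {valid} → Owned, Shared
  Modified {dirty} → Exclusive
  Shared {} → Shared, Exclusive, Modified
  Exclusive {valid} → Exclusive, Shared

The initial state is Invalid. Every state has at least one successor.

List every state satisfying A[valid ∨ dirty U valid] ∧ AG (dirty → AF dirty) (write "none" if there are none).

States satisfying valid ∨ dirty: {Invalid, Owned, Modified, Exclusive}.
States satisfying valid: {Invalid, Owned, Exclusive}.
States satisfying A[valid ∨ dirty U valid]: {Invalid, Owned, Modified, Exclusive}.
States satisfying dirty → AF dirty: {Invalid, Owned, Modified, Shared, Exclusive}.
States satisfying AG (dirty → AF dirty): {Invalid, Owned, Modified, Shared, Exclusive}.
States satisfying A[valid ∨ dirty U valid] ∧ AG (dirty → AF dirty): {Invalid, Owned, Modified, Exclusive}.

{Invalid, Owned, Modified, Exclusive}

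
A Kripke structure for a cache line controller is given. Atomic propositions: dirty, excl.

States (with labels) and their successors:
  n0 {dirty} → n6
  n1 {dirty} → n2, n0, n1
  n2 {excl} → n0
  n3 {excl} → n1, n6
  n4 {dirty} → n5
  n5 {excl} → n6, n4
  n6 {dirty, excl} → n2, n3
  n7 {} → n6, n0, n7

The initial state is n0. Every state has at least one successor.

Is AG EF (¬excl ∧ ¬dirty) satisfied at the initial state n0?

States satisfying EF (¬excl ∧ ¬dirty): {n7}.
States satisfying AG EF (¬excl ∧ ¬dirty): ∅.
n0 is reachable from n0 and violates EF (¬excl ∧ ¬dirty), so AG fails at n0.
n0 ∉ Sat(AG EF (¬excl ∧ ¬dirty)).

Does not hold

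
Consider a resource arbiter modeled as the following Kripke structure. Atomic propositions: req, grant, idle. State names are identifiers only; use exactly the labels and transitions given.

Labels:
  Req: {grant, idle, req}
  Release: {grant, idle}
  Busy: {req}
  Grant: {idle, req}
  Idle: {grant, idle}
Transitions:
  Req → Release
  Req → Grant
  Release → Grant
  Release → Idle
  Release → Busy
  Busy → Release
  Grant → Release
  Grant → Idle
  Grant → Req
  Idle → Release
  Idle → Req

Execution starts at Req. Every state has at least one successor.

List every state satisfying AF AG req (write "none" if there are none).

none

States satisfying AG req: ∅.
States satisfying AF AG req: ∅.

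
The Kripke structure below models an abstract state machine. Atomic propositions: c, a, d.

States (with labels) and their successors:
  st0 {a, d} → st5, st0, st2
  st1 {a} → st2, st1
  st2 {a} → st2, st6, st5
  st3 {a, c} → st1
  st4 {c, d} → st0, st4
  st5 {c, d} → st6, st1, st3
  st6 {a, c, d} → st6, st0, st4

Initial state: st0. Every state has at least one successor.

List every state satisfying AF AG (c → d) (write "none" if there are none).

none

States satisfying AG (c → d): ∅.
States satisfying AF AG (c → d): ∅.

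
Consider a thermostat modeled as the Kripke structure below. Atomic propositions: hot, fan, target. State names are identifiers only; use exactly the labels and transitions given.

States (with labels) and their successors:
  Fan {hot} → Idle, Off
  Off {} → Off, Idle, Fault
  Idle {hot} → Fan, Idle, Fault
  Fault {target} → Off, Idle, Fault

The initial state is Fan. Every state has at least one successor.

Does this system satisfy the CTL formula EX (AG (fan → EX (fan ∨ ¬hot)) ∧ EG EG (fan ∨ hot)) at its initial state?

Satisfied

States satisfying AG (fan → EX (fan ∨ ¬hot)) ∧ EG EG (fan ∨ hot): {Fan, Idle}.
States satisfying EX (AG (fan → EX (fan ∨ ¬hot)) ∧ EG EG (fan ∨ hot)): {Fan, Off, Idle, Fault}.
Fan ∈ Sat(EX (AG (fan → EX (fan ∨ ¬hot)) ∧ EG EG (fan ∨ hot))).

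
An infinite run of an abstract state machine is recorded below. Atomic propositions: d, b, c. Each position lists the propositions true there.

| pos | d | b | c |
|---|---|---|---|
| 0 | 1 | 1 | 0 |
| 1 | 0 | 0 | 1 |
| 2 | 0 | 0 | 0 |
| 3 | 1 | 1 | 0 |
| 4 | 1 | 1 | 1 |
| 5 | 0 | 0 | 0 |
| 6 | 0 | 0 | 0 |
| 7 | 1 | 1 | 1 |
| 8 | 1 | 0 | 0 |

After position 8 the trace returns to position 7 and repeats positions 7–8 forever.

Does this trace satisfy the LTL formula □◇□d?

Holds

◇□d holds at every position 0..8, and those are all positions ever visited, so □◇□d holds.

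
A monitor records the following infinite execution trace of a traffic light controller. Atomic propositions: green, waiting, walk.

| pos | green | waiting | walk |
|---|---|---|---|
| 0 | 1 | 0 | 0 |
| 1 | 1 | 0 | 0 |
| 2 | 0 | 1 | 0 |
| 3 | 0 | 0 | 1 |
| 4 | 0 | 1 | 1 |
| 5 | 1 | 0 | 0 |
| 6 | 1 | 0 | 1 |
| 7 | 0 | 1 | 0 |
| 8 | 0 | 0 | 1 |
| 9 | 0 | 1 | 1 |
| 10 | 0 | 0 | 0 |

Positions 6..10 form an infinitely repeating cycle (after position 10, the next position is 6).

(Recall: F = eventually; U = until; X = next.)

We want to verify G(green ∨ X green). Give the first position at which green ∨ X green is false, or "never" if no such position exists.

Check green ∨ X green at each position in order: 0 ✓, 1 ✓.
At position 2 the labels are {waiting} and the next position 3 has {walk}, so green ∨ X green is false there. This is the first violation.

2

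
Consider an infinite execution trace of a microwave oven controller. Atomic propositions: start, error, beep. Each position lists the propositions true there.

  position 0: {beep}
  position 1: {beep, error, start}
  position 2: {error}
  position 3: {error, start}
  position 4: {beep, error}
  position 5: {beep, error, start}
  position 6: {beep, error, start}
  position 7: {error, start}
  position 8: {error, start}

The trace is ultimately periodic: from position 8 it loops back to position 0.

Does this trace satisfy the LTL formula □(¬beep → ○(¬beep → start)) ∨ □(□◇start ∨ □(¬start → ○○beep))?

¬beep → ○(¬beep → start) holds at every position 0..8, and those are all positions ever visited, so □(¬beep → ○(¬beep → start)) holds.
Positions where ¬beep holds: 2, 3, 7, 8.
Check ○(¬beep → start) at each: 2→ok, 3→ok, 7→ok, 8→ok.
□◇start ∨ □(¬start → ○○beep) holds at every position 0..8, and those are all positions ever visited, so □(□◇start ∨ □(¬start → ○○beep)) holds.
At position 0: □(¬beep → ○(¬beep → start)) is true; □(□◇start ∨ □(¬start → ○○beep)) is true; so □(¬beep → ○(¬beep → start)) ∨ □(□◇start ∨ □(¬start → ○○beep)) is true.

Satisfied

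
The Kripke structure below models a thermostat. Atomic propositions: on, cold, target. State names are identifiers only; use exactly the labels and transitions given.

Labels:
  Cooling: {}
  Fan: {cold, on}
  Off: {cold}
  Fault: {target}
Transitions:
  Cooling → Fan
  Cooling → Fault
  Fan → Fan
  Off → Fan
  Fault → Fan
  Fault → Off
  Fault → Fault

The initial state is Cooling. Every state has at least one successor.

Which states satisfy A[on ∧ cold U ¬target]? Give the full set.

States satisfying on ∧ cold: {Fan}.
States satisfying ¬target: {Cooling, Fan, Off}.
States satisfying A[on ∧ cold U ¬target]: {Cooling, Fan, Off}.

{Cooling, Fan, Off}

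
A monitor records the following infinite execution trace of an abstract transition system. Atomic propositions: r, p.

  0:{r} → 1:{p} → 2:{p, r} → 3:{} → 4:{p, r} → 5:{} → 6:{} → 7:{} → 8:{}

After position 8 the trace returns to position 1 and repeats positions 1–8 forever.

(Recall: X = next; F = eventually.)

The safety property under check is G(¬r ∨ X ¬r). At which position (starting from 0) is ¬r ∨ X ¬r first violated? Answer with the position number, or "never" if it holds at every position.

¬r ∨ X ¬r holds at every position 0..8, and those are all the positions the trace ever visits, so the invariant G(¬r ∨ X ¬r) is never violated.

never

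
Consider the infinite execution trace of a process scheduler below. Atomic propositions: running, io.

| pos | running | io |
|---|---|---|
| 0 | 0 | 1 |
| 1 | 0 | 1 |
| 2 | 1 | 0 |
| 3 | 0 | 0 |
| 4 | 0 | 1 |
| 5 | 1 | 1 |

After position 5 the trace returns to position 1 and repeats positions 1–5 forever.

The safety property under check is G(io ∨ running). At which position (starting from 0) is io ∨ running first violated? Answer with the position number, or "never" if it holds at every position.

3

Check io ∨ running at each position in order: 0 ✓, 1 ✓, 2 ✓.
At position 3 the labels are {}, so io ∨ running is false there. This is the first violation.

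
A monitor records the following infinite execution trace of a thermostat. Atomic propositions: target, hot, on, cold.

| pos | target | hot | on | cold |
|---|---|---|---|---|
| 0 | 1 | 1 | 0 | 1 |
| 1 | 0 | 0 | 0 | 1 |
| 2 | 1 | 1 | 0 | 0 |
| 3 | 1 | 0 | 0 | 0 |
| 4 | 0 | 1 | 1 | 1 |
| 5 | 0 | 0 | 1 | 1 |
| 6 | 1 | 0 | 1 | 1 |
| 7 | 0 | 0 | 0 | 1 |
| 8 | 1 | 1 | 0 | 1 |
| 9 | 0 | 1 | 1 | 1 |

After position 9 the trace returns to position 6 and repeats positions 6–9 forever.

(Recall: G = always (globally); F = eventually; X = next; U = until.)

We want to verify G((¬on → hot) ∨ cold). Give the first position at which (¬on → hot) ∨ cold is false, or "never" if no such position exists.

Check (¬on → hot) ∨ cold at each position in order: 0 ✓, 1 ✓, 2 ✓.
At position 3 the labels are {target}, so (¬on → hot) ∨ cold is false there. This is the first violation.

3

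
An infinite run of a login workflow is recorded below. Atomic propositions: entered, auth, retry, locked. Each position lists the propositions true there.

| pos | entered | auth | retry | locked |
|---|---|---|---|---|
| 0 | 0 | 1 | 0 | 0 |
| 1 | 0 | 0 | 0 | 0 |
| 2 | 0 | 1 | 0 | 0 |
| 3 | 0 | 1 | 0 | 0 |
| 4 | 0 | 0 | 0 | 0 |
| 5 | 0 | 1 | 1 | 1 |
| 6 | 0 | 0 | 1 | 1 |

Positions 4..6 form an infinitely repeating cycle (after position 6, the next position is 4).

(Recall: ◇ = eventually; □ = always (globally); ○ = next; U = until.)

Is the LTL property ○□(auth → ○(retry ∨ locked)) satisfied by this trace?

The position after 0 is 1; □(auth → ○(retry ∨ locked)) is false there.

No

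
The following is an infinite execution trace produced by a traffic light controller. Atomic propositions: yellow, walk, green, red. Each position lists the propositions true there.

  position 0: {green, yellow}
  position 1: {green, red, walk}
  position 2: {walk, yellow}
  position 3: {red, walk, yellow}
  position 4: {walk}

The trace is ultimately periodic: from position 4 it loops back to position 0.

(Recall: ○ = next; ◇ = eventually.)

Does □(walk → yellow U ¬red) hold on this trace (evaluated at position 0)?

Violated

walk → yellow U ¬red must hold at every position from 0 onward. It fails at position 1, so □(walk → yellow U ¬red) is false.
Positions where walk holds: 1, 2, 3, 4.
Check yellow U ¬red at each: 1→fails, 2→ok, 3→ok, 4→ok.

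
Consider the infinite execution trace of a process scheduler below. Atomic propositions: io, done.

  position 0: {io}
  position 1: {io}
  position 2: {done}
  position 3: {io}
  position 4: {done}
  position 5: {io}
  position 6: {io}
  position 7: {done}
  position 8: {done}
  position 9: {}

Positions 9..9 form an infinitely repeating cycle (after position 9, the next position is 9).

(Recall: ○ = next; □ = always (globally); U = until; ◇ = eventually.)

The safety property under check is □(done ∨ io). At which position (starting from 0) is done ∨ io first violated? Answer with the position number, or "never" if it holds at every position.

9

Check done ∨ io at each position in order: 0 ✓, 1 ✓, 2 ✓, 3 ✓, 4 ✓, 5 ✓, 6 ✓, 7 ✓, 8 ✓.
At position 9 the labels are {}, so done ∨ io is false there. This is the first violation.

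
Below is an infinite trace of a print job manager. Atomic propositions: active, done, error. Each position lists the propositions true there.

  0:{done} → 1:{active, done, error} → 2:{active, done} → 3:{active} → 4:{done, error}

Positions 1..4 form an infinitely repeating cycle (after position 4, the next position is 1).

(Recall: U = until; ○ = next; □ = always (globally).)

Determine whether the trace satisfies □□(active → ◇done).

Holds

□(active → ◇done) holds at every position 0..4, and those are all positions ever visited, so □□(active → ◇done) holds.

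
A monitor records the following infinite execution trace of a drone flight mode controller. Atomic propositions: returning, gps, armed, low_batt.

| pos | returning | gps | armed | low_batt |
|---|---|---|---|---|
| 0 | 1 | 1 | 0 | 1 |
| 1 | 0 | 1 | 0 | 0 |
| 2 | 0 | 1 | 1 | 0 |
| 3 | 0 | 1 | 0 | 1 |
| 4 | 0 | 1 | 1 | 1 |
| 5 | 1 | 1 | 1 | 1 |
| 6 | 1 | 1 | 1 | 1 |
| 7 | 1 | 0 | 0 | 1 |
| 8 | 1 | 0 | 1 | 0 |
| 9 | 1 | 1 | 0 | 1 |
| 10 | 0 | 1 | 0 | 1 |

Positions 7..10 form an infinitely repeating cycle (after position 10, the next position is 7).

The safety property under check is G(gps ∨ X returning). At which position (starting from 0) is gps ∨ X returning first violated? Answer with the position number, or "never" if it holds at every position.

never

gps ∨ X returning holds at every position 0..10, and those are all the positions the trace ever visits, so the invariant G(gps ∨ X returning) is never violated.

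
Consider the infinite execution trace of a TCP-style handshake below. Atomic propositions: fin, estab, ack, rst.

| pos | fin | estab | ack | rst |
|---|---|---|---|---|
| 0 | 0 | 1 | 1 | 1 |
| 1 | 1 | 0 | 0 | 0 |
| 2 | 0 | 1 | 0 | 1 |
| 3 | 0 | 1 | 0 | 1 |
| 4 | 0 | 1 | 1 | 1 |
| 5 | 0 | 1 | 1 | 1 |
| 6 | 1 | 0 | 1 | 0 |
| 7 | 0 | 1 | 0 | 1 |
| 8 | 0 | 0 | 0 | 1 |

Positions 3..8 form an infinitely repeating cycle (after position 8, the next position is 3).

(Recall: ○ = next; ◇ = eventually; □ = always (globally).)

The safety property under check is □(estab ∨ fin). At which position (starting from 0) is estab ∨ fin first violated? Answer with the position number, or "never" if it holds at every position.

Check estab ∨ fin at each position in order: 0 ✓, 1 ✓, 2 ✓, 3 ✓, 4 ✓, 5 ✓, 6 ✓, 7 ✓.
At position 8 the labels are {rst}, so estab ∨ fin is false there. This is the first violation.

8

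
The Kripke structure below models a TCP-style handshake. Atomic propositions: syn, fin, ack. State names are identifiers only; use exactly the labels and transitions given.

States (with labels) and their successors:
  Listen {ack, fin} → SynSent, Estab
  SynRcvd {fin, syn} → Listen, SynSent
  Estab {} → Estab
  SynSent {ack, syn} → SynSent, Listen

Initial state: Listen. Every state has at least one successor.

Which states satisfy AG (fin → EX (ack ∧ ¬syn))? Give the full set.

{Estab}

States satisfying fin → EX (ack ∧ ¬syn): {SynRcvd, Estab, SynSent}.
States satisfying AG (fin → EX (ack ∧ ¬syn)): {Estab}.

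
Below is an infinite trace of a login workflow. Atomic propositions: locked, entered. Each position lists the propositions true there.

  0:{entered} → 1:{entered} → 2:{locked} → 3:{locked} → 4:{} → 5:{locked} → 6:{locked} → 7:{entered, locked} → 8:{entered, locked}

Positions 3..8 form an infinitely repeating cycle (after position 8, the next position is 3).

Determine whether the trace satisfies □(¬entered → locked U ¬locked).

¬entered → locked U ¬locked holds at every position 0..8, and those are all positions ever visited, so □(¬entered → locked U ¬locked) holds.
Positions where ¬entered holds: 2, 3, 4, 5, 6.
Check locked U ¬locked at each: 2→ok, 3→ok, 4→ok, 5→ok, 6→ok.

Holds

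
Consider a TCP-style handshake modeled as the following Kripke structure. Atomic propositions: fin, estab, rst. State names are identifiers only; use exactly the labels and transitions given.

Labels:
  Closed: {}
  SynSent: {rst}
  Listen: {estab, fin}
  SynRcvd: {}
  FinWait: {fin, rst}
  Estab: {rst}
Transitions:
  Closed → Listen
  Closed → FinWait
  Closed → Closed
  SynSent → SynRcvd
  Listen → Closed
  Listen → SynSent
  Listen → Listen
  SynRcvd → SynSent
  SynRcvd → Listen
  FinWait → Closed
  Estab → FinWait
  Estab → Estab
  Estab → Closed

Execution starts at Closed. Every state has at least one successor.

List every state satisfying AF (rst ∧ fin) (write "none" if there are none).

{FinWait}

States satisfying rst ∧ fin: {FinWait}.
States satisfying AF (rst ∧ fin): {FinWait}.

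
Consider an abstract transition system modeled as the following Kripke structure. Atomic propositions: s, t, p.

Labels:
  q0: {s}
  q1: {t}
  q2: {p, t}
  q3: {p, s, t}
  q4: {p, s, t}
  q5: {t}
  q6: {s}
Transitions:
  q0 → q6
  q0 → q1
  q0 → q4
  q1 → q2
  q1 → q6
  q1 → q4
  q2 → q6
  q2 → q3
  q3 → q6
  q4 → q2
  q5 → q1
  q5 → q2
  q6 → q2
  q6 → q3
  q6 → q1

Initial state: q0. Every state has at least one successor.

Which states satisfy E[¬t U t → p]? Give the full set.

{q0, q2, q3, q4, q6}

States satisfying ¬t: {q0, q6}.
States satisfying t → p: {q0, q2, q3, q4, q6}.
States satisfying E[¬t U t → p]: {q0, q2, q3, q4, q6}.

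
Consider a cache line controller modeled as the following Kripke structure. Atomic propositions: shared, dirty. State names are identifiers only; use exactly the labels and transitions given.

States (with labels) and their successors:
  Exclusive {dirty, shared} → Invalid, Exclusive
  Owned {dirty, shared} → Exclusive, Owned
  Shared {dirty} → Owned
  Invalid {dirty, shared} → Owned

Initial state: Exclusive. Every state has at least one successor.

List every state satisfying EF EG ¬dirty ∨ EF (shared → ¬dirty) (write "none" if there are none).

States satisfying EG ¬dirty: ∅.
States satisfying EF EG ¬dirty: ∅.
States satisfying shared → ¬dirty: {Shared}.
States satisfying EF (shared → ¬dirty): {Shared}.
States satisfying EF EG ¬dirty ∨ EF (shared → ¬dirty): {Shared}.

{Shared}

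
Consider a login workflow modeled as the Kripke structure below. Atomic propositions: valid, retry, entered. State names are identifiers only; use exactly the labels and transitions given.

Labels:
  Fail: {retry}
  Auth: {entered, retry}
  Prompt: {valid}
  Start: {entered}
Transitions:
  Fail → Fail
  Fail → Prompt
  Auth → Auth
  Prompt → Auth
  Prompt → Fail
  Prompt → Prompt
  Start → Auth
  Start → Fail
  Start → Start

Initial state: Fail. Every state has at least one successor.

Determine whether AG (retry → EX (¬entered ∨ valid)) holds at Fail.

States satisfying retry → EX (¬entered ∨ valid): {Fail, Prompt, Start}.
States satisfying AG (retry → EX (¬entered ∨ valid)): ∅.
Auth is reachable from Fail and violates retry → EX (¬entered ∨ valid), so AG fails at Fail.
Fail ∉ Sat(AG (retry → EX (¬entered ∨ valid))).

Does not hold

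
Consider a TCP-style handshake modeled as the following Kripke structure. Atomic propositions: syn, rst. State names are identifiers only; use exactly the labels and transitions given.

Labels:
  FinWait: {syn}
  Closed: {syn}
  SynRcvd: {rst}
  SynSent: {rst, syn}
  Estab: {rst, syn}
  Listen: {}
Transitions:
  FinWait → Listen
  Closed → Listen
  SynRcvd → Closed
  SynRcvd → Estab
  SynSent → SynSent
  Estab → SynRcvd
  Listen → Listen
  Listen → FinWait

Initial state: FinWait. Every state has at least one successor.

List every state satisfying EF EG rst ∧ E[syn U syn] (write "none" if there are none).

States satisfying EG rst: {SynRcvd, SynSent, Estab}.
States satisfying EF EG rst: {SynRcvd, SynSent, Estab}.
States satisfying syn: {FinWait, Closed, SynSent, Estab}.
States satisfying E[syn U syn]: {FinWait, Closed, SynSent, Estab}.
States satisfying EF EG rst ∧ E[syn U syn]: {SynSent, Estab}.

{SynSent, Estab}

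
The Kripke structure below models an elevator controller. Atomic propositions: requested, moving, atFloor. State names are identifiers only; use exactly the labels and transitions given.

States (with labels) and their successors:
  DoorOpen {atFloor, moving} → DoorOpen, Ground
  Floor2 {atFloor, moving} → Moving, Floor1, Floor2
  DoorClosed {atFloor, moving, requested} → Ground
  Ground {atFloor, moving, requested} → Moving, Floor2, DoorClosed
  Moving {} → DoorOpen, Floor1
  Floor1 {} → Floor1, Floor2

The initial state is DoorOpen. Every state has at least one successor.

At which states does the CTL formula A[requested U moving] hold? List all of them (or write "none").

{DoorOpen, Floor2, DoorClosed, Ground}

States satisfying requested: {DoorClosed, Ground}.
States satisfying moving: {DoorOpen, Floor2, DoorClosed, Ground}.
States satisfying A[requested U moving]: {DoorOpen, Floor2, DoorClosed, Ground}.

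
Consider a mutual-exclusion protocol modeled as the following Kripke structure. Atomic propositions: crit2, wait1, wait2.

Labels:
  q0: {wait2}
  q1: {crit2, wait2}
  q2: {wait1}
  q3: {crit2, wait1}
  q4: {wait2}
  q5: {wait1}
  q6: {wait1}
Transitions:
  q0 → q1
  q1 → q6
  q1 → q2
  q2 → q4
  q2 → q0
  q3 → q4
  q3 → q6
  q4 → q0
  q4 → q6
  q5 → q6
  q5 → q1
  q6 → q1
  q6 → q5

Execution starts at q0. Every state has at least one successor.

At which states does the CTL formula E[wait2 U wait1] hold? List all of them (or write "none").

States satisfying wait2: {q0, q1, q4}.
States satisfying wait1: {q2, q3, q5, q6}.
States satisfying E[wait2 U wait1]: {q0, q1, q2, q3, q4, q5, q6}.

{q0, q1, q2, q3, q4, q5, q6}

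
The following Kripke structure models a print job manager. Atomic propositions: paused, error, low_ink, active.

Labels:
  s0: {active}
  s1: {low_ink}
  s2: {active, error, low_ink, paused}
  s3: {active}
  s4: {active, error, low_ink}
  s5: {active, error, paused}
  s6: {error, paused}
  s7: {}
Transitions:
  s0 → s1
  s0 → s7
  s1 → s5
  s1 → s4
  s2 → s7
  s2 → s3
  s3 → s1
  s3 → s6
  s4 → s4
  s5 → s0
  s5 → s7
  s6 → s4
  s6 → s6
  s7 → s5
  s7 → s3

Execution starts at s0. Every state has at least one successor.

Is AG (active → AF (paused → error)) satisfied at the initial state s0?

States satisfying active → AF (paused → error): {s0, s1, s2, s3, s4, s5, s6, s7}.
States satisfying AG (active → AF (paused → error)): {s0, s1, s2, s3, s4, s5, s6, s7}.
Every state reachable from s0 satisfies active → AF (paused → error).
s0 ∈ Sat(AG (active → AF (paused → error))).

Holds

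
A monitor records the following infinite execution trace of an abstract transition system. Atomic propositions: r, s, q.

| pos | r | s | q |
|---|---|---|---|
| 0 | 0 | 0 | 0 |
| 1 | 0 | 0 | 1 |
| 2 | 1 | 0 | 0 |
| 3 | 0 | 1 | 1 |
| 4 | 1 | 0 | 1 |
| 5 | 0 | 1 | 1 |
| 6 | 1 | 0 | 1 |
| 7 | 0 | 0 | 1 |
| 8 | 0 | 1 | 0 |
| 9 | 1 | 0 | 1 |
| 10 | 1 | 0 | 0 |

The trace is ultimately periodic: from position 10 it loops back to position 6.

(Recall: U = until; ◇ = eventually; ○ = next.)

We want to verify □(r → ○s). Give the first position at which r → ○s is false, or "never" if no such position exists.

Check r → ○s at each position in order: 0 ✓, 1 ✓, 2 ✓, 3 ✓, 4 ✓, 5 ✓.
At position 6 the labels are {q, r} and the next position 7 has {q}, so r → ○s is false there. This is the first violation.

6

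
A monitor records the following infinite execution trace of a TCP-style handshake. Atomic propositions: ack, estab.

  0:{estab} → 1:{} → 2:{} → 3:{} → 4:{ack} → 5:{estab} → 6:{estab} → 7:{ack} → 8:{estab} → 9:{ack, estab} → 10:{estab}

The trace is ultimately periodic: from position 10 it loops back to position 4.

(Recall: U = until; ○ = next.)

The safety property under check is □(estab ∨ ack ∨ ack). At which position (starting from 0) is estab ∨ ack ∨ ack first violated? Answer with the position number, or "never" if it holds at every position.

Check estab ∨ ack ∨ ack at each position in order: 0 ✓.
At position 1 the labels are {}, so estab ∨ ack ∨ ack is false there. This is the first violation.

1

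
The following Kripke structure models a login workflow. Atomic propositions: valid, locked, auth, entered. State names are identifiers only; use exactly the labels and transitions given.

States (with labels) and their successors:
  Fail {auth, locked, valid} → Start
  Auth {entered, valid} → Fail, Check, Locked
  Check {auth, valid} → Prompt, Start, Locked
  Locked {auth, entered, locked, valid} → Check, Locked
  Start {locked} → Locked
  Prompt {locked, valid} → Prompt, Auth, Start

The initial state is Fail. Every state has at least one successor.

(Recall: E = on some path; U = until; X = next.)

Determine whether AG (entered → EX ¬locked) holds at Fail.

States satisfying entered → EX ¬locked: {Fail, Auth, Check, Locked, Start, Prompt}.
States satisfying AG (entered → EX ¬locked): {Fail, Auth, Check, Locked, Start, Prompt}.
Every state reachable from Fail satisfies entered → EX ¬locked.
Fail ∈ Sat(AG (entered → EX ¬locked)).

Holds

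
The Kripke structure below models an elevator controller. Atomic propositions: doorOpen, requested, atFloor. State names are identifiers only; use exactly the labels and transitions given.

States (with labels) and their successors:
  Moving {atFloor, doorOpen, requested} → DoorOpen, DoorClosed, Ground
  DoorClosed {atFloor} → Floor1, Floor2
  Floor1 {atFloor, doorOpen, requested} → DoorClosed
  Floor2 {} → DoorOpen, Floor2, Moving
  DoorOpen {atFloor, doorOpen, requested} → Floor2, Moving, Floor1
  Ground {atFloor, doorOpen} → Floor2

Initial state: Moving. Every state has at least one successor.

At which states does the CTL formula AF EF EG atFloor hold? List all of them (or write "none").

States satisfying EF EG atFloor: {Moving, DoorClosed, Floor1, Floor2, DoorOpen, Ground}.
States satisfying AF EF EG atFloor: {Moving, DoorClosed, Floor1, Floor2, DoorOpen, Ground}.

{Moving, DoorClosed, Floor1, Floor2, DoorOpen, Ground}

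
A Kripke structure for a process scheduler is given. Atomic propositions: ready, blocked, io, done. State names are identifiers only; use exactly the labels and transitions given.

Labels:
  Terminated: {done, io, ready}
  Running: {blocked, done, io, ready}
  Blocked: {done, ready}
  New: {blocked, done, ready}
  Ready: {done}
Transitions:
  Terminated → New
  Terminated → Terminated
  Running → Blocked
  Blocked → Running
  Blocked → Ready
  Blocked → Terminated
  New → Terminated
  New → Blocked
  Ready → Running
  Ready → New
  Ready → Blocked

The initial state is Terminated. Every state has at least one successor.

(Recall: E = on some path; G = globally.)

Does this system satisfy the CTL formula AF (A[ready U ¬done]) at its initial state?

No

States satisfying A[ready U ¬done]: ∅.
States satisfying AF (A[ready U ¬done]): ∅.
There is a path from Terminated along which A[ready U ¬done] never holds.
Terminated ∉ Sat(AF (A[ready U ¬done])).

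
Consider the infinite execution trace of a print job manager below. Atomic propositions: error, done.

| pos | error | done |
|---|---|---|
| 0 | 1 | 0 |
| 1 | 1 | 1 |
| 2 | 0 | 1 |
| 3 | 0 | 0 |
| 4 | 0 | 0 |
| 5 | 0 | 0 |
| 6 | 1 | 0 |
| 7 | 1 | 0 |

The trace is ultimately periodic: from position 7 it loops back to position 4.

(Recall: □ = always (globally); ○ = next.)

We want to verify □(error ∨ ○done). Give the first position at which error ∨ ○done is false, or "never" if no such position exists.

2

Check error ∨ ○done at each position in order: 0 ✓, 1 ✓.
At position 2 the labels are {done} and the next position 3 has {}, so error ∨ ○done is false there. This is the first violation.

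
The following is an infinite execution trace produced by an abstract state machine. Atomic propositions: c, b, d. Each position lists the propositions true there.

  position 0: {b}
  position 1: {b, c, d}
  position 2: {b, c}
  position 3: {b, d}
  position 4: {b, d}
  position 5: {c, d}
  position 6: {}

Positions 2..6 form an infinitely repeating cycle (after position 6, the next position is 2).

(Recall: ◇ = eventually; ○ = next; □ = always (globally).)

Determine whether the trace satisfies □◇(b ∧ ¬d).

◇(b ∧ ¬d) holds at every position 0..6, and those are all positions ever visited, so □◇(b ∧ ¬d) holds.

Holds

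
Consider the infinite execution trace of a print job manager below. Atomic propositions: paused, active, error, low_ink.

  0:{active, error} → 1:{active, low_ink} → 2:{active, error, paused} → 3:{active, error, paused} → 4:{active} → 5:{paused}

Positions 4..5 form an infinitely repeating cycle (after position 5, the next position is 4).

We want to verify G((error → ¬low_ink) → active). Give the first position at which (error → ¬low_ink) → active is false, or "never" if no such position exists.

Check (error → ¬low_ink) → active at each position in order: 0 ✓, 1 ✓, 2 ✓, 3 ✓, 4 ✓.
At position 5 the labels are {paused}, so (error → ¬low_ink) → active is false there. This is the first violation.

5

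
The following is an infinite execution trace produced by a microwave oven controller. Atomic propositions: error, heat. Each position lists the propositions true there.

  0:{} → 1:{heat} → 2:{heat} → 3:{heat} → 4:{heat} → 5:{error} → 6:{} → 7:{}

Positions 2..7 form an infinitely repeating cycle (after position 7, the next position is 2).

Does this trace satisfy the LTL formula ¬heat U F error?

Walking from position 0: F error first holds at position 0, and ¬heat holds at every earlier position along the way, so ¬heat U F error holds.

Holds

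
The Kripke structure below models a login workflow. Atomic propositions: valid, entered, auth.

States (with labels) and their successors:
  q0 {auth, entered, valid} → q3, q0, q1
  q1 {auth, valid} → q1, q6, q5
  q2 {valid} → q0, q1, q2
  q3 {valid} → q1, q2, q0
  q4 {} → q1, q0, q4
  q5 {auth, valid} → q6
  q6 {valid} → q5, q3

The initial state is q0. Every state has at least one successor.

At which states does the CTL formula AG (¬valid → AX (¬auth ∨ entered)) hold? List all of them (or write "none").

{q0, q1, q2, q3, q5, q6}

States satisfying ¬valid → AX (¬auth ∨ entered): {q0, q1, q2, q3, q5, q6}.
States satisfying AG (¬valid → AX (¬auth ∨ entered)): {q0, q1, q2, q3, q5, q6}.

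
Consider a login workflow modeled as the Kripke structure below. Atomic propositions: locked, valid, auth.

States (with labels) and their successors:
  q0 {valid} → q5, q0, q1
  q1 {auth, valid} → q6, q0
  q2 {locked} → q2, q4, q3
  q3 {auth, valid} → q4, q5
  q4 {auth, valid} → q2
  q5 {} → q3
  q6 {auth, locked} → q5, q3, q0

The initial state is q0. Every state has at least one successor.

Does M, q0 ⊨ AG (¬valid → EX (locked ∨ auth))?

Yes

States satisfying ¬valid → EX (locked ∨ auth): {q0, q1, q2, q3, q4, q5, q6}.
States satisfying AG (¬valid → EX (locked ∨ auth)): {q0, q1, q2, q3, q4, q5, q6}.
Every state reachable from q0 satisfies ¬valid → EX (locked ∨ auth).
q0 ∈ Sat(AG (¬valid → EX (locked ∨ auth))).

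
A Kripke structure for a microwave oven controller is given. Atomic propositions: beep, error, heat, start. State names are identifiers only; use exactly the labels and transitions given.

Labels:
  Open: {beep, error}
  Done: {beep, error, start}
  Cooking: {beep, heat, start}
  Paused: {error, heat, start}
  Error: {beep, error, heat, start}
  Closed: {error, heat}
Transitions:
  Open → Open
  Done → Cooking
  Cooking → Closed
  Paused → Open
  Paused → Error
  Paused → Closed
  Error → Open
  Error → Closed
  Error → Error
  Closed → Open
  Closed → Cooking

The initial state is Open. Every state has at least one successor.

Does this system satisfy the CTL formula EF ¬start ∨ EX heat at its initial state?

Satisfied

States satisfying ¬start: {Open, Closed}.
States satisfying EF ¬start: {Open, Done, Cooking, Paused, Error, Closed}.
States satisfying heat: {Cooking, Paused, Error, Closed}.
States satisfying EX heat: {Done, Cooking, Paused, Error, Closed}.
States satisfying EF ¬start ∨ EX heat: {Open, Done, Cooking, Paused, Error, Closed}.
Open ∈ Sat(EF ¬start ∨ EX heat).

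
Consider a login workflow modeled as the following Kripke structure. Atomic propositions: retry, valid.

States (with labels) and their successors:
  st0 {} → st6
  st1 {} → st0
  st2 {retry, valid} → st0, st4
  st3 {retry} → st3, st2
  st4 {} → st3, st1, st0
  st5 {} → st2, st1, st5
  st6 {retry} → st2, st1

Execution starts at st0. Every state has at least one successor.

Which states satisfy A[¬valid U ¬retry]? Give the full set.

{st0, st1, st4, st5}

States satisfying ¬valid: {st0, st1, st3, st4, st5, st6}.
States satisfying ¬retry: {st0, st1, st4, st5}.
States satisfying A[¬valid U ¬retry]: {st0, st1, st4, st5}.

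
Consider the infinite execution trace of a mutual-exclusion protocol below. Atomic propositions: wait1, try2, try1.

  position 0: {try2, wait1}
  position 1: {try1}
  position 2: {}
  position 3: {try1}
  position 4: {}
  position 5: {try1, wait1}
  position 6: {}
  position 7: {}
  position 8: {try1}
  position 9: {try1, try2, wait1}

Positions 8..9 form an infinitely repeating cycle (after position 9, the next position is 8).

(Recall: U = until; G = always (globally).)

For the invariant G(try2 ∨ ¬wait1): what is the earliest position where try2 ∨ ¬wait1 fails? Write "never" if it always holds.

5

Check try2 ∨ ¬wait1 at each position in order: 0 ✓, 1 ✓, 2 ✓, 3 ✓, 4 ✓.
At position 5 the labels are {try1, wait1}, so try2 ∨ ¬wait1 is false there. This is the first violation.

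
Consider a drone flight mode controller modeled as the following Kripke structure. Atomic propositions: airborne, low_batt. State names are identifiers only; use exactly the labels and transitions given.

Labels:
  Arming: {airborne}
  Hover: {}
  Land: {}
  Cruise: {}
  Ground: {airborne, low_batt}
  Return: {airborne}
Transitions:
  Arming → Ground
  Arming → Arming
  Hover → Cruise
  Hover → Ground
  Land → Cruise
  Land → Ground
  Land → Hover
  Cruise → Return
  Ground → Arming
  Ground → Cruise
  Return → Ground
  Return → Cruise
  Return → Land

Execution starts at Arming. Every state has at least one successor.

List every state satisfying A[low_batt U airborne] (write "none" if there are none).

{Arming, Ground, Return}

States satisfying low_batt: {Ground}.
States satisfying airborne: {Arming, Ground, Return}.
States satisfying A[low_batt U airborne]: {Arming, Ground, Return}.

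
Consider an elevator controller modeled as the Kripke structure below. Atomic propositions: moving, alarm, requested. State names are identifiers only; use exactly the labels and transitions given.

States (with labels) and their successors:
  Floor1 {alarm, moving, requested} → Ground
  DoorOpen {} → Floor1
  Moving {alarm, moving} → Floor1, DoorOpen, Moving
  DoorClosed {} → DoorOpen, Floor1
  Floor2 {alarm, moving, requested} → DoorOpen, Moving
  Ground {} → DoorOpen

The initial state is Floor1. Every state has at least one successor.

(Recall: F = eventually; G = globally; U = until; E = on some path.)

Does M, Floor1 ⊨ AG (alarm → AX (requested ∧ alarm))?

Violated

States satisfying alarm → AX (requested ∧ alarm): {DoorOpen, DoorClosed, Ground}.
States satisfying AG (alarm → AX (requested ∧ alarm)): ∅.
Floor1 is reachable from Floor1 and violates alarm → AX (requested ∧ alarm), so AG fails at Floor1.
Floor1 ∉ Sat(AG (alarm → AX (requested ∧ alarm))).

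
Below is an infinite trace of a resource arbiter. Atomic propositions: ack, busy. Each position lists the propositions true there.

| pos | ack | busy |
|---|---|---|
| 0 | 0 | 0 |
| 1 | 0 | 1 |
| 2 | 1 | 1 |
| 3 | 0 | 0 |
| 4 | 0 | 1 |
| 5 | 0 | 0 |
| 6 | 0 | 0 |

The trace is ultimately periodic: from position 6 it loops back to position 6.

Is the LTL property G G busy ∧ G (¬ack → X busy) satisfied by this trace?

Violated

G busy must hold at every position from 0 onward. It fails at position 0, so G G busy is false.
¬ack → X busy must hold at every position from 0 onward. It fails at position 4, so G (¬ack → X busy) is false.
Positions where ¬ack holds: 0, 1, 3, 4, 5, 6.
Check X busy at each: 0→ok, 1→ok, 3→ok, 4→fails, 5→fails, 6→fails.
At position 0: G G busy is false; G (¬ack → X busy) is false; so G G busy ∧ G (¬ack → X busy) is false.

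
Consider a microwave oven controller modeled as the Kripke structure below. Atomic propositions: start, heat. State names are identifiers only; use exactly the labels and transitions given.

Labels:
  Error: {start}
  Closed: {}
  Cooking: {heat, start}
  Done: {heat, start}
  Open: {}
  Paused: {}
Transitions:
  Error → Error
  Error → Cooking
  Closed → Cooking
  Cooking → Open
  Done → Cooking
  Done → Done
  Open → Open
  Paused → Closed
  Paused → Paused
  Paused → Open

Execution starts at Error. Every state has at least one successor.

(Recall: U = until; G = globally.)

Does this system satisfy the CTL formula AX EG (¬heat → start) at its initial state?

States satisfying EG (¬heat → start): {Error, Done}.
States satisfying AX EG (¬heat → start): ∅.
Error ∉ Sat(AX EG (¬heat → start)).

Does not hold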